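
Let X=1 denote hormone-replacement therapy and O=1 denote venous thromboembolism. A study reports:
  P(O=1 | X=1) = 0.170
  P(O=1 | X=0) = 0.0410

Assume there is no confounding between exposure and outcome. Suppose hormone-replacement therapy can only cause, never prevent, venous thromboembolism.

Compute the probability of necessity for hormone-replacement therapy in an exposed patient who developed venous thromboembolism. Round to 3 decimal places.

PN ≈ 0.759

Let p₁ = 0.17, p₀ = 0.041.
Under exogeneity and monotonicity, PN = (p₁ − p₀) / p₁.
PN = (0.17 − 0.041) / 0.17 = 0.129 / 0.17 ≈ 0.7588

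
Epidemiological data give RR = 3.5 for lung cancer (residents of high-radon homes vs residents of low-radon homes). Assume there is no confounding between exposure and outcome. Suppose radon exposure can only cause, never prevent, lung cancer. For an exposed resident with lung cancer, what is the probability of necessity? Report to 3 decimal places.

Under exogeneity and monotonicity, PN = (RR − 1) / RR = 1 − 1/RR.
PN = (3.5 − 1) / 3.5 = 2.5 / 3.5 ≈ 0.7143

PN ≈ 0.714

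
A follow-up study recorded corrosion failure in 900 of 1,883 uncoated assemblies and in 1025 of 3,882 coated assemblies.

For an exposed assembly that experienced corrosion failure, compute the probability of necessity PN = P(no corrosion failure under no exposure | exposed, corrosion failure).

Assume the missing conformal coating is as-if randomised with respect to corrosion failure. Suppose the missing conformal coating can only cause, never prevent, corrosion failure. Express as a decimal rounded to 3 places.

p₁ = P(outcome | exposed) = 900/1883 = 0.47796
p₀ = P(outcome | unexposed) = 1025/3882 = 0.26404
Under exogeneity and monotonicity, PN = (p₁ − p₀) / p₁.
PN = (0.47796 − 0.26404) / 0.47796 = 0.21392 / 0.47796 ≈ 0.4476

PN ≈ 0.448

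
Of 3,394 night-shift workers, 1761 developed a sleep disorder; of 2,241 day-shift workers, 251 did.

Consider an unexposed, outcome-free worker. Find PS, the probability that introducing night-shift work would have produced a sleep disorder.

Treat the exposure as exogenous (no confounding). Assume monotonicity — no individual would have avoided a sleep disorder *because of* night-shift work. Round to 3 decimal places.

PS ≈ 0.458

p₁ = P(outcome | exposed) = 1761/3394 = 0.51886
p₀ = P(outcome | unexposed) = 251/2241 = 0.112
Under exogeneity and monotonicity, PS = (p₁ − p₀) / (1 − p₀).
PS = (0.51886 − 0.112) / (1 − 0.112) = 0.40685 / 0.888 ≈ 0.4582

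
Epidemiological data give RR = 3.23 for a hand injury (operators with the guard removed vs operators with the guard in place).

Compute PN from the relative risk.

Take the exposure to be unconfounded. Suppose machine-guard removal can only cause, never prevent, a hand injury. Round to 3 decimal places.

PN ≈ 0.690

Under exogeneity and monotonicity, PN = (RR − 1) / RR = 1 − 1/RR.
PN = (3.23 − 1) / 3.23 = 2.23 / 3.23 ≈ 0.6904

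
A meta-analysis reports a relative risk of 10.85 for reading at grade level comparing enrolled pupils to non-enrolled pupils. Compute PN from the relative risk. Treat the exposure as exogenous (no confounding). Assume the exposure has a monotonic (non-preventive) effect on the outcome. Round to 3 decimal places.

Under exogeneity and monotonicity, PN = (RR − 1) / RR = 1 − 1/RR.
PN = (10.85 − 1) / 10.85 = 9.85 / 10.85 ≈ 0.9078

PN ≈ 0.908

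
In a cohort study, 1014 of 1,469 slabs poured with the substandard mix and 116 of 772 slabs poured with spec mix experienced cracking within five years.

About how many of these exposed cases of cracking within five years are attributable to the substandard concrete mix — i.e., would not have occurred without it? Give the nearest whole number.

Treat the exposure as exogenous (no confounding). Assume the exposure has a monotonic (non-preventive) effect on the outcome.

p₁ = P(outcome | exposed) = 1014/1469 = 0.69027
p₀ = P(outcome | unexposed) = 116/772 = 0.15026
PN = (p₁ − p₀)/p₁ = (0.69027 − 0.15026) / 0.69027 ≈ 0.78232.
Attributable cases ≈ PN × (exposed cases) = 0.78232 × 1014 ≈ 793.27.

about 793 cases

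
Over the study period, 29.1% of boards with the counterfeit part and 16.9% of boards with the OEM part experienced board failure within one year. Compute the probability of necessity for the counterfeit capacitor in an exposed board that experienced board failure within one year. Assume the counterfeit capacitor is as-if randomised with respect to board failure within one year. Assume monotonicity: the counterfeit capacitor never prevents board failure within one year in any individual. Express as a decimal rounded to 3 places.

PN ≈ 0.419

p₁ = 0.291, p₀ = 0.169.
Under exogeneity and monotonicity, PN = (p₁ − p₀) / p₁.
PN = (0.291 − 0.169) / 0.291 = 0.122 / 0.291 ≈ 0.4192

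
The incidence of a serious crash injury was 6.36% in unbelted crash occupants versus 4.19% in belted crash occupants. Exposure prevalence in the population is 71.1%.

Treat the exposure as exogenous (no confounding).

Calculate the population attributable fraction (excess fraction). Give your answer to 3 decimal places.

p₁ = 0.0636, p₀ = 0.0419.
Overall risk P(Y=1) = π·p₁ + (1−π)·p₀ = 0.711×0.0636 + 0.289×0.0419 = 0.057329.
Under exogeneity, PAF = [P(Y=1) − p₀] / P(Y=1).
PAF = (0.057329 − 0.0419) / 0.057329 ≈ 0.2691

PAF ≈ 0.269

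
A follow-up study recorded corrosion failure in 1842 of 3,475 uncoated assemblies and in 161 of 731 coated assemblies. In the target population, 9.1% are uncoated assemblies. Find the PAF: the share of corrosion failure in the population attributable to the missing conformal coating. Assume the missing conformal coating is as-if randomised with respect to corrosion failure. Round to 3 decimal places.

PAF ≈ 0.113

p₁ = P(outcome | exposed) = 1842/3475 = 0.53007
p₀ = P(outcome | unexposed) = 161/731 = 0.22025
Overall risk P(Y=1) = π·p₁ + (1−π)·p₀ = 0.091×0.53007 + 0.909×0.22025 = 0.24844.
Under exogeneity, PAF = [P(Y=1) − p₀] / P(Y=1).
PAF = (0.24844 − 0.22025) / 0.24844 ≈ 0.1135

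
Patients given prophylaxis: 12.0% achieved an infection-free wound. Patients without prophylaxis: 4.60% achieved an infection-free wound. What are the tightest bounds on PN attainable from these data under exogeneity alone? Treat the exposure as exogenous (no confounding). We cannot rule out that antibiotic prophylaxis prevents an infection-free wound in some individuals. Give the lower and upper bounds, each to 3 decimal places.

p₁ = 0.12, p₀ = 0.046.
Under exogeneity alone the bounds on PN are max{0,(p₁−p₀)/p₁} ≤ PN ≤ min{1,(1−p₀)/p₁}.
  lower = (p₁ − p₀)/p₁ = 0.074 / 0.12 ≈ 0.6167
  upper = min{1, (1 − p₀)/p₁} = 0.954 / 0.12 ≈ 7.9500 → capped at 1

0.617 ≤ PN ≤ 1.000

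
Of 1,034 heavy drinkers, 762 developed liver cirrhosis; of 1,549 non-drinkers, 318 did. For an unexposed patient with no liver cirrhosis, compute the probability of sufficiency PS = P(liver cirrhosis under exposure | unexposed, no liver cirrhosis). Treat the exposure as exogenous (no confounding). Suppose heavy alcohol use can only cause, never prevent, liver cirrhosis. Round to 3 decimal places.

p₁ = P(outcome | exposed) = 762/1034 = 0.73694
p₀ = P(outcome | unexposed) = 318/1549 = 0.20529
Under exogeneity and monotonicity, PS = (p₁ − p₀) / (1 − p₀).
PS = (0.73694 − 0.20529) / (1 − 0.20529) = 0.53165 / 0.79471 ≈ 0.6690

PS ≈ 0.669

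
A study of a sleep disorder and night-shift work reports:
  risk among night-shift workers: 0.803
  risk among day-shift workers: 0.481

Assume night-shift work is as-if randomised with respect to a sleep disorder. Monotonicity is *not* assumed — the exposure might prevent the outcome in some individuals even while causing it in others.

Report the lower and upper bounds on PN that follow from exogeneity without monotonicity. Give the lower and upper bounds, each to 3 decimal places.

Let p₁ = 0.803, p₀ = 0.481.
Under exogeneity alone the bounds on PN are max{0,(p₁−p₀)/p₁} ≤ PN ≤ min{1,(1−p₀)/p₁}.
  lower = (p₁ − p₀)/p₁ = 0.322 / 0.803 ≈ 0.4010
  upper = min{1, (1 − p₀)/p₁} = 0.519 / 0.803 ≈ 0.6463

0.401 ≤ PN ≤ 0.646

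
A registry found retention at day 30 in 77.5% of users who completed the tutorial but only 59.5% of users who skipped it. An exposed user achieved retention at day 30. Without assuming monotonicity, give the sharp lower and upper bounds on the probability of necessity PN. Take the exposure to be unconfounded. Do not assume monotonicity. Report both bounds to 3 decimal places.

0.232 ≤ PN ≤ 0.523

p₁ = 0.775, p₀ = 0.595.
Under exogeneity alone the bounds on PN are max{0,(p₁−p₀)/p₁} ≤ PN ≤ min{1,(1−p₀)/p₁}.
  lower = (p₁ − p₀)/p₁ = 0.18 / 0.775 ≈ 0.2323
  upper = min{1, (1 − p₀)/p₁} = 0.405 / 0.775 ≈ 0.5226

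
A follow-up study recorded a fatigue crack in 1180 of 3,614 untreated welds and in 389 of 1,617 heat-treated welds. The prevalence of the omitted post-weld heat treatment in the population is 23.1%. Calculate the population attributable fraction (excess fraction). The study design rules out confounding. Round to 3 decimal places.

p₁ = P(outcome | exposed) = 1180/3614 = 0.32651
p₀ = P(outcome | unexposed) = 389/1617 = 0.24057
Overall risk P(Y=1) = π·p₁ + (1−π)·p₀ = 0.231×0.32651 + 0.769×0.24057 = 0.26042.
Under exogeneity, PAF = [P(Y=1) − p₀] / P(Y=1).
PAF = (0.26042 − 0.24057) / 0.26042 ≈ 0.0762

PAF ≈ 0.076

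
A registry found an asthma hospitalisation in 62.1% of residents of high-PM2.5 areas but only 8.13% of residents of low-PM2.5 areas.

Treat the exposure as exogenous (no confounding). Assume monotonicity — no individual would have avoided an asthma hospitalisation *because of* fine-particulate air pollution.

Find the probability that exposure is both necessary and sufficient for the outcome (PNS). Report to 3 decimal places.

PNS ≈ 0.540

p₁ = 0.621, p₀ = 0.0813.
Under exogeneity and monotonicity, PNS = p₁ − p₀.
PNS = 0.621 − 0.0813 = 0.5397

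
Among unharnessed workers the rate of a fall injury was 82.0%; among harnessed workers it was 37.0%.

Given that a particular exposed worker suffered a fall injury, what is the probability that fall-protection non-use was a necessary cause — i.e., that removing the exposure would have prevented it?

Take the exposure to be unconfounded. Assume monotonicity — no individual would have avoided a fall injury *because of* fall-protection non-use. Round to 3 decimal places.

PN ≈ 0.549

p₁ = 0.82, p₀ = 0.37.
Under exogeneity and monotonicity, PN = (p₁ − p₀) / p₁.
PN = (0.82 − 0.37) / 0.82 = 0.45 / 0.82 ≈ 0.5488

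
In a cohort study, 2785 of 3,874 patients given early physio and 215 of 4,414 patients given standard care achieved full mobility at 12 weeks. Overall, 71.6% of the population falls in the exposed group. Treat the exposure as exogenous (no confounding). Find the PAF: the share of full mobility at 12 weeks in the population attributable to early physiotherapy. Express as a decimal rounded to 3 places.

p₁ = P(outcome | exposed) = 2785/3874 = 0.7189
p₀ = P(outcome | unexposed) = 215/4414 = 0.048709
Overall risk P(Y=1) = π·p₁ + (1−π)·p₀ = 0.716×0.7189 + 0.284×0.048709 = 0.52856.
Under exogeneity, PAF = [P(Y=1) − p₀] / P(Y=1).
PAF = (0.52856 − 0.048709) / 0.52856 ≈ 0.9078

PAF ≈ 0.908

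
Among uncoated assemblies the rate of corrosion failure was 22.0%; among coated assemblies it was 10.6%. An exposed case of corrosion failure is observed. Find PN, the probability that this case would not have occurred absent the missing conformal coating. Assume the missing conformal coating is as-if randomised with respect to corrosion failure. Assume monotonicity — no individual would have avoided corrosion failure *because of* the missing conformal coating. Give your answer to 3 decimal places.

PN ≈ 0.518

p₁ = 0.22, p₀ = 0.106.
Under exogeneity and monotonicity, PN = (p₁ − p₀) / p₁.
PN = (0.22 − 0.106) / 0.22 = 0.114 / 0.22 ≈ 0.5182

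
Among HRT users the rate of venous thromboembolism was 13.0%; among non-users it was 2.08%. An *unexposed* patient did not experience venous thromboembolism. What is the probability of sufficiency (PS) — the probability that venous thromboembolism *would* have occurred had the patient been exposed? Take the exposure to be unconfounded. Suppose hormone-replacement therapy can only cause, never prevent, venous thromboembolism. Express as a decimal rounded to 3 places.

p₁ = 0.13, p₀ = 0.0208.
Under exogeneity and monotonicity, PS = (p₁ − p₀) / (1 − p₀).
PS = (0.13 − 0.0208) / (1 − 0.0208) = 0.1092 / 0.9792 ≈ 0.1115

PS ≈ 0.112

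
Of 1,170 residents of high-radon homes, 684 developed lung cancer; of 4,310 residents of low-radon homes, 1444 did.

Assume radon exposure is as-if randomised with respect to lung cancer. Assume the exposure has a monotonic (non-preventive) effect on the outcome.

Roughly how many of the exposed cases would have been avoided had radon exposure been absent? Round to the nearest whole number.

about 292 cases

p₁ = P(outcome | exposed) = 684/1170 = 0.58462
p₀ = P(outcome | unexposed) = 1444/4310 = 0.33503
PN = (p₁ − p₀)/p₁ = (0.58462 − 0.33503) / 0.58462 ≈ 0.42691.
Attributable cases ≈ PN × (exposed cases) = 0.42691 × 684 ≈ 292.01.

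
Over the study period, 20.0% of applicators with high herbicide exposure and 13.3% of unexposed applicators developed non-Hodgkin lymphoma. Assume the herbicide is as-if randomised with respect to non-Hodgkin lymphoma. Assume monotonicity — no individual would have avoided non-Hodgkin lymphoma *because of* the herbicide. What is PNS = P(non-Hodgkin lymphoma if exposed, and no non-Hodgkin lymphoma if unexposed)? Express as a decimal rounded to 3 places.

PNS ≈ 0.067

p₁ = 0.2, p₀ = 0.133.
Under exogeneity and monotonicity, PNS = p₁ − p₀.
PNS = 0.2 − 0.133 = 0.067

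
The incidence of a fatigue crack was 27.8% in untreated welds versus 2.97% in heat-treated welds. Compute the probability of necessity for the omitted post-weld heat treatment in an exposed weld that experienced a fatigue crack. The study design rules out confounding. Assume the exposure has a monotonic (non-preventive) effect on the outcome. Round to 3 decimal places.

PN ≈ 0.893

p₁ = 0.278, p₀ = 0.0297.
Under exogeneity and monotonicity, PN = (p₁ − p₀) / p₁.
PN = (0.278 − 0.0297) / 0.278 = 0.2483 / 0.278 ≈ 0.8932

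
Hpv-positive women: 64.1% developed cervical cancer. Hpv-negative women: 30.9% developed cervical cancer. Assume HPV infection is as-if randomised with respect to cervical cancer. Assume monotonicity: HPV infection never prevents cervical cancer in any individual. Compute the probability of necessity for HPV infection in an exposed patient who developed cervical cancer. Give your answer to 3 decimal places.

p₁ = 0.641, p₀ = 0.309.
Under exogeneity and monotonicity, PN = (p₁ − p₀) / p₁.
PN = (0.641 − 0.309) / 0.641 = 0.332 / 0.641 ≈ 0.5179

PN ≈ 0.518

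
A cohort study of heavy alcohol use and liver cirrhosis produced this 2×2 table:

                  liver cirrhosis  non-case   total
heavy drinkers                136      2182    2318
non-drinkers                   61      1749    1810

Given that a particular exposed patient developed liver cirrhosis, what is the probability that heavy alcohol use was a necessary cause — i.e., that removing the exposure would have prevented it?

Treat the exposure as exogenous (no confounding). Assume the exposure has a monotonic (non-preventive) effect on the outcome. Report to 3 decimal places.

p₁ = P(outcome | exposed) = 136/2318 = 0.058671
p₀ = P(outcome | unexposed) = 61/1810 = 0.033702
Under exogeneity and monotonicity, PN = (p₁ − p₀) / p₁.
PN = (0.058671 − 0.033702) / 0.058671 = 0.02497 / 0.058671 ≈ 0.4256

PN ≈ 0.426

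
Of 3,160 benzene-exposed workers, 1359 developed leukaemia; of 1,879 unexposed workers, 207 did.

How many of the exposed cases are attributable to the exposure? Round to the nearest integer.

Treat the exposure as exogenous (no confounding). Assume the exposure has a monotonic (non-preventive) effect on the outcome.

p₁ = P(outcome | exposed) = 1359/3160 = 0.43006
p₀ = P(outcome | unexposed) = 207/1879 = 0.11016
PN = (p₁ − p₀)/p₁ = (0.43006 − 0.11016) / 0.43006 ≈ 0.74384.
Attributable cases ≈ PN × (exposed cases) = 0.74384 × 1359 ≈ 1010.88.

about 1011 cases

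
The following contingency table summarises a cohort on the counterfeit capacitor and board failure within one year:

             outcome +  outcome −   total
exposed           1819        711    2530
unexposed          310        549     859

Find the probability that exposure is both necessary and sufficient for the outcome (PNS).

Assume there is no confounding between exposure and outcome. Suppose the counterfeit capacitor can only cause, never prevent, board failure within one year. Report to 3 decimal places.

PNS ≈ 0.358

p₁ = P(outcome | exposed) = 1819/2530 = 0.71897
p₀ = P(outcome | unexposed) = 310/859 = 0.36088
Under exogeneity and monotonicity, PNS = p₁ − p₀.
PNS = 0.71897 − 0.36088 = 0.35809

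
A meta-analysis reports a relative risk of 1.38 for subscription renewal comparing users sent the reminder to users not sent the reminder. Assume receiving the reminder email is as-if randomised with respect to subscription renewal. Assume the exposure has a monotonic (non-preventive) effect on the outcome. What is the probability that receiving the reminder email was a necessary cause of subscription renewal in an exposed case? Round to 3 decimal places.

Under exogeneity and monotonicity, PN = (RR − 1) / RR = 1 − 1/RR.
PN = (1.38 − 1) / 1.38 = 0.38 / 1.38 ≈ 0.2754

PN ≈ 0.275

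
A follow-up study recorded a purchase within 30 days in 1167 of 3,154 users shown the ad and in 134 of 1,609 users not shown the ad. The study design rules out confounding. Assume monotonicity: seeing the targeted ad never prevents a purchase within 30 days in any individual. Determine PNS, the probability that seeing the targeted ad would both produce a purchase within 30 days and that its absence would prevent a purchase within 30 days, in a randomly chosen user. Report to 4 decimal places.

PNS ≈ 0.2867

p₁ = P(outcome | exposed) = 1167/3154 = 0.37001
p₀ = P(outcome | unexposed) = 134/1609 = 0.083282
Under exogeneity and monotonicity, PNS = p₁ − p₀.
PNS = 0.37001 − 0.083282 = 0.28672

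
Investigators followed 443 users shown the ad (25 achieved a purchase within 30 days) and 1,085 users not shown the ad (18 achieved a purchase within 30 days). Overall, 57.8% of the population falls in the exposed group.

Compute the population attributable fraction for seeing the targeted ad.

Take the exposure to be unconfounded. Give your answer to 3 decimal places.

p₁ = P(outcome | exposed) = 25/443 = 0.056433
p₀ = P(outcome | unexposed) = 18/1085 = 0.01659
Overall risk P(Y=1) = π·p₁ + (1−π)·p₀ = 0.578×0.056433 + 0.422×0.01659 = 0.039619.
Under exogeneity, PAF = [P(Y=1) − p₀] / P(Y=1).
PAF = (0.039619 − 0.01659) / 0.039619 ≈ 0.5813

PAF ≈ 0.581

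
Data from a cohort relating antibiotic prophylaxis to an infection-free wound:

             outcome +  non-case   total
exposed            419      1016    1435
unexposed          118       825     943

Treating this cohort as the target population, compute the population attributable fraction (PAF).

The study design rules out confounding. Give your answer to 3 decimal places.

PAF ≈ 0.446

p₁ = P(outcome | exposed) = 419/1435 = 0.29199
p₀ = P(outcome | unexposed) = 118/943 = 0.12513
Exposure prevalence π = 1435/2378 = 0.60345; overall risk P(Y=1) = 0.22582.
Under exogeneity, PAF = [P(Y=1) − p₀]/P(Y=1).
PAF = (0.22582 − 0.12513) / 0.22582 ≈ 0.4459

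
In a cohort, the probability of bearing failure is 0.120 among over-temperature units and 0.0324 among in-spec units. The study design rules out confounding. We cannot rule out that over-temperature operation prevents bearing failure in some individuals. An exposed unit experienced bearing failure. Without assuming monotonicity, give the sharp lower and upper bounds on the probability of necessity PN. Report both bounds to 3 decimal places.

Let p₁ = 0.12, p₀ = 0.0324.
Under exogeneity alone the bounds on PN are max{0,(p₁−p₀)/p₁} ≤ PN ≤ min{1,(1−p₀)/p₁}.
  lower = (p₁ − p₀)/p₁ = 0.0876 / 0.12 ≈ 0.7300
  upper = min{1, (1 − p₀)/p₁} = 0.9676 / 0.12 ≈ 8.0633 → capped at 1

0.730 ≤ PN ≤ 1.000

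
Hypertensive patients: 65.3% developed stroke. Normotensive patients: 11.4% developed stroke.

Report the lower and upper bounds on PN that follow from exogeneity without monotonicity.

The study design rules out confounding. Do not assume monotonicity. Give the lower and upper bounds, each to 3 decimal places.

0.825 ≤ PN ≤ 1.000

p₁ = 0.653, p₀ = 0.114.
Under exogeneity alone the bounds on PN are max{0,(p₁−p₀)/p₁} ≤ PN ≤ min{1,(1−p₀)/p₁}.
  lower = (p₁ − p₀)/p₁ = 0.539 / 0.653 ≈ 0.8254
  upper = min{1, (1 − p₀)/p₁} = 0.886 / 0.653 ≈ 1.3568 → capped at 1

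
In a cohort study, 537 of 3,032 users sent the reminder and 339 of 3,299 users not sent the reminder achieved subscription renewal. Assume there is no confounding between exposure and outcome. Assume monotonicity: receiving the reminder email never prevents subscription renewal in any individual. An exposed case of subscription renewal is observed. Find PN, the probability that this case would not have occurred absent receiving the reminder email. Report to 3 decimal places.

PN ≈ 0.420

p₁ = P(outcome | exposed) = 537/3032 = 0.17711
p₀ = P(outcome | unexposed) = 339/3299 = 0.10276
Under exogeneity and monotonicity, PN = (p₁ − p₀) / p₁.
PN = (0.17711 − 0.10276) / 0.17711 = 0.074352 / 0.17711 ≈ 0.4198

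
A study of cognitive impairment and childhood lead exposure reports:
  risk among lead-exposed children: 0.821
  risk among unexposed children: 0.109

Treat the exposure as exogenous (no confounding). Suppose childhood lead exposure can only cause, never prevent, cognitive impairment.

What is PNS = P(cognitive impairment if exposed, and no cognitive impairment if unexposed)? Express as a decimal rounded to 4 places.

Let p₁ = 0.821, p₀ = 0.109.
Under exogeneity and monotonicity, PNS = p₁ − p₀.
PNS = 0.821 − 0.109 = 0.712

PNS ≈ 0.7120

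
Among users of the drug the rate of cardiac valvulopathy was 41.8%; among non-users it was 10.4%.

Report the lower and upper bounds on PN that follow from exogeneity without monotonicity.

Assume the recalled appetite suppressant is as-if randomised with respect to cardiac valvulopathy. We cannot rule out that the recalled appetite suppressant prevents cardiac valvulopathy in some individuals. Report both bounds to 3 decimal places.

0.751 ≤ PN ≤ 1.000

p₁ = 0.418, p₀ = 0.104.
Under exogeneity alone the bounds on PN are max{0,(p₁−p₀)/p₁} ≤ PN ≤ min{1,(1−p₀)/p₁}.
  lower = (p₁ − p₀)/p₁ = 0.314 / 0.418 ≈ 0.7512
  upper = min{1, (1 − p₀)/p₁} = 0.896 / 0.418 ≈ 2.1435 → capped at 1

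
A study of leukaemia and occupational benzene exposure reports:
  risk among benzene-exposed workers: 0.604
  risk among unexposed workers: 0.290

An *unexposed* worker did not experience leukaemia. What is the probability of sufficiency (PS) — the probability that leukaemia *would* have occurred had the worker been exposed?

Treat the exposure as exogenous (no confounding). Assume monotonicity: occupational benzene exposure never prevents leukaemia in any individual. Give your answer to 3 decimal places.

Let p₁ = 0.604, p₀ = 0.29.
Under exogeneity and monotonicity, PS = (p₁ − p₀) / (1 − p₀).
PS = (0.604 − 0.29) / (1 − 0.29) = 0.314 / 0.71 ≈ 0.4423

PS ≈ 0.442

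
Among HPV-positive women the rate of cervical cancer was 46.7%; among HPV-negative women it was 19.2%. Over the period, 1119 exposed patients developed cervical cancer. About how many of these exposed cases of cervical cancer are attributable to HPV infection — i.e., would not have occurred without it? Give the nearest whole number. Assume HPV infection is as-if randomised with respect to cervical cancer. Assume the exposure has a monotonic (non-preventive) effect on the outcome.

about 659 cases

p₁ = 0.467, p₀ = 0.192.
PN = (p₁ − p₀)/p₁ = (0.467 − 0.192) / 0.467 ≈ 0.58887.
Attributable cases ≈ PN × (exposed cases) = 0.58887 × 1119 ≈ 658.94.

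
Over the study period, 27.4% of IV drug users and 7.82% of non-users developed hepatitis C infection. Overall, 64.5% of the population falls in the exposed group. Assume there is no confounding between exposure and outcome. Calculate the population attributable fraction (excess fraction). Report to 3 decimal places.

PAF ≈ 0.618

p₁ = 0.274, p₀ = 0.0782.
Overall risk P(Y=1) = π·p₁ + (1−π)·p₀ = 0.645×0.274 + 0.355×0.0782 = 0.20449.
Under exogeneity, PAF = [P(Y=1) − p₀] / P(Y=1).
PAF = (0.20449 − 0.0782) / 0.20449 ≈ 0.6176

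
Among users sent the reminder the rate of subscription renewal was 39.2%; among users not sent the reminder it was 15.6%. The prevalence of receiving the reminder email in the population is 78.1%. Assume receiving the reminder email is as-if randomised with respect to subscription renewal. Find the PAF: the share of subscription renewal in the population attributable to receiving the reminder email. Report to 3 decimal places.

PAF ≈ 0.542

p₁ = 0.392, p₀ = 0.156.
Overall risk P(Y=1) = π·p₁ + (1−π)·p₀ = 0.781×0.392 + 0.219×0.156 = 0.34032.
Under exogeneity, PAF = [P(Y=1) − p₀] / P(Y=1).
PAF = (0.34032 − 0.156) / 0.34032 ≈ 0.5416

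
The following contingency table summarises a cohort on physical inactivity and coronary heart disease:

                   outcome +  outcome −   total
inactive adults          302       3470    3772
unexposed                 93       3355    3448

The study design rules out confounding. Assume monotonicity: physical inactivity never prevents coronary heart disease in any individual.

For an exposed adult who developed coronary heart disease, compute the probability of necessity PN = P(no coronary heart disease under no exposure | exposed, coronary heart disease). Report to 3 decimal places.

PN ≈ 0.663

p₁ = P(outcome | exposed) = 302/3772 = 0.080064
p₀ = P(outcome | unexposed) = 93/3448 = 0.026972
Under exogeneity and monotonicity, PN = (p₁ − p₀)/p₁.
PN = (0.080064 − 0.026972) / 0.080064 ≈ 0.6631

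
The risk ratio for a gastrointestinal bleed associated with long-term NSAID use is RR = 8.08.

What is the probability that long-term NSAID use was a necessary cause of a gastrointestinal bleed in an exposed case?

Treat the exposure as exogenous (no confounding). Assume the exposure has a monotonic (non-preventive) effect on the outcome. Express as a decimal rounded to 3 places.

PN ≈ 0.876

Under exogeneity and monotonicity, PN = (RR − 1) / RR = 1 − 1/RR.
PN = (8.08 − 1) / 8.08 = 7.08 / 8.08 ≈ 0.8762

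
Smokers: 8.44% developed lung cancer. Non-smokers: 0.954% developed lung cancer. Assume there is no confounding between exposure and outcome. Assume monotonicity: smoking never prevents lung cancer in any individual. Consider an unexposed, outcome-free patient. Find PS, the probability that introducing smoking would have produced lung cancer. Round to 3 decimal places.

PS ≈ 0.076

p₁ = 0.0844, p₀ = 0.00954.
Under exogeneity and monotonicity, PS = (p₁ − p₀) / (1 − p₀).
PS = (0.0844 − 0.00954) / (1 − 0.00954) = 0.07486 / 0.99046 ≈ 0.0756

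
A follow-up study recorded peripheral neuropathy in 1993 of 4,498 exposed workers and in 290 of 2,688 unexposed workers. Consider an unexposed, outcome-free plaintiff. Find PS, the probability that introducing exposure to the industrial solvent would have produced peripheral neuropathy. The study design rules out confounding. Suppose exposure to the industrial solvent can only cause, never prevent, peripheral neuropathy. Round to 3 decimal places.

p₁ = P(outcome | exposed) = 1993/4498 = 0.44309
p₀ = P(outcome | unexposed) = 290/2688 = 0.10789
Under exogeneity and monotonicity, PS = (p₁ − p₀) / (1 − p₀).
PS = (0.44309 − 0.10789) / (1 − 0.10789) = 0.3352 / 0.89211 ≈ 0.3757

PS ≈ 0.376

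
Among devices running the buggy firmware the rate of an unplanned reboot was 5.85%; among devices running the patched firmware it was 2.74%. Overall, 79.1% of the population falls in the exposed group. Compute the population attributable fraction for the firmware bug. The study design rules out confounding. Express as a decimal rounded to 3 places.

PAF ≈ 0.473

p₁ = 0.0585, p₀ = 0.0274.
Overall risk P(Y=1) = π·p₁ + (1−π)·p₀ = 0.791×0.0585 + 0.209×0.0274 = 0.052.
Under exogeneity, PAF = [P(Y=1) − p₀] / P(Y=1).
PAF = (0.052 − 0.0274) / 0.052 ≈ 0.4731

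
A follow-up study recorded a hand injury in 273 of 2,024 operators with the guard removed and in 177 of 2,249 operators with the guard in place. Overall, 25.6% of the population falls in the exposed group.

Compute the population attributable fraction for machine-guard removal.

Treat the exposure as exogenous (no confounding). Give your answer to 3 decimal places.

p₁ = P(outcome | exposed) = 273/2024 = 0.13488
p₀ = P(outcome | unexposed) = 177/2249 = 0.078702
Overall risk P(Y=1) = π·p₁ + (1−π)·p₀ = 0.256×0.13488 + 0.744×0.078702 = 0.093084.
Under exogeneity, PAF = [P(Y=1) − p₀] / P(Y=1).
PAF = (0.093084 − 0.078702) / 0.093084 ≈ 0.1545

PAF ≈ 0.155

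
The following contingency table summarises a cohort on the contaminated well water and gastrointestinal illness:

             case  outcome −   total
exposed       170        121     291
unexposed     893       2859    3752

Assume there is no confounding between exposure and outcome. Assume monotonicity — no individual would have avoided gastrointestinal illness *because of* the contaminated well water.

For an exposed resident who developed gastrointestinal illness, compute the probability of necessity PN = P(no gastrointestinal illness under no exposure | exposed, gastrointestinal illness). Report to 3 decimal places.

p₁ = P(outcome | exposed) = 170/291 = 0.58419
p₀ = P(outcome | unexposed) = 893/3752 = 0.23801
Under exogeneity and monotonicity, PN = (p₁ − p₀)/p₁.
PN = (0.58419 − 0.23801) / 0.58419 ≈ 0.5926

PN ≈ 0.593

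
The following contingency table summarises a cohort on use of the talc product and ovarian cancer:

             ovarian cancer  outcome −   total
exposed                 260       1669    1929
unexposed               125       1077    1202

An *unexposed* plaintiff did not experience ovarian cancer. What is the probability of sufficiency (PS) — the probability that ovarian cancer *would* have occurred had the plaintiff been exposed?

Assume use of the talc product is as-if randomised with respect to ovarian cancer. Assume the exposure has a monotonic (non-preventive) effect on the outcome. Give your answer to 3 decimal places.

p₁ = P(outcome | exposed) = 260/1929 = 0.13478
p₀ = P(outcome | unexposed) = 125/1202 = 0.10399
Under exogeneity and monotonicity, PS = (p₁ − p₀)/(1 − p₀).
PS = (0.13478 − 0.10399) / 0.89601 ≈ 0.0344

PS ≈ 0.034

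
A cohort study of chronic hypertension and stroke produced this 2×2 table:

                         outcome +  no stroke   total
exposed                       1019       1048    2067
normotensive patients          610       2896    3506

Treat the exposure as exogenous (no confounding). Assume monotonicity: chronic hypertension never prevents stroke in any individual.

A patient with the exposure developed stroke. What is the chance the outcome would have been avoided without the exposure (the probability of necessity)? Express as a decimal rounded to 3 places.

p₁ = P(outcome | exposed) = 1019/2067 = 0.49299
p₀ = P(outcome | unexposed) = 610/3506 = 0.17399
Under exogeneity and monotonicity, PN = (p₁ − p₀) / p₁.
PN = (0.49299 − 0.17399) / 0.49299 = 0.319 / 0.49299 ≈ 0.6471

PN ≈ 0.647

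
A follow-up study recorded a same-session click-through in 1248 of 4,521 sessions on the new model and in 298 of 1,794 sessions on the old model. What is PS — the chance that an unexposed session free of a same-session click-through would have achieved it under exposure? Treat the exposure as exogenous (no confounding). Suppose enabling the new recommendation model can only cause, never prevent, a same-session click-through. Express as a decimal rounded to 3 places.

PS ≈ 0.132

p₁ = P(outcome | exposed) = 1248/4521 = 0.27605
p₀ = P(outcome | unexposed) = 298/1794 = 0.16611
Under exogeneity and monotonicity, PS = (p₁ − p₀) / (1 − p₀).
PS = (0.27605 − 0.16611) / (1 − 0.16611) = 0.10994 / 0.83389 ≈ 0.1318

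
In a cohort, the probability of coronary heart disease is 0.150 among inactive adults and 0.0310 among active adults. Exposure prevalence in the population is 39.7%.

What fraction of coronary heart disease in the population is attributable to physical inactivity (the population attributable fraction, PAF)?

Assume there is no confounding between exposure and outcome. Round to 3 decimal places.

Let p₁ = 0.15, p₀ = 0.031.
Overall risk P(Y=1) = π·p₁ + (1−π)·p₀ = 0.397×0.15 + 0.603×0.031 = 0.078243.
Under exogeneity, PAF = [P(Y=1) − p₀] / P(Y=1).
PAF = (0.078243 − 0.031) / 0.078243 ≈ 0.6038

PAF ≈ 0.604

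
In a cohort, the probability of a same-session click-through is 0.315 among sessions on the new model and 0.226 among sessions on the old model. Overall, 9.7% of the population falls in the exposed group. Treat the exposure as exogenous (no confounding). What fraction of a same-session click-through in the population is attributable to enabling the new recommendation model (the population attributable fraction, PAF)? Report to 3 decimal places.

PAF ≈ 0.037

Let p₁ = 0.315, p₀ = 0.226.
Overall risk P(Y=1) = π·p₁ + (1−π)·p₀ = 0.097×0.315 + 0.903×0.226 = 0.23463.
Under exogeneity, PAF = [P(Y=1) − p₀] / P(Y=1).
PAF = (0.23463 − 0.226) / 0.23463 ≈ 0.0368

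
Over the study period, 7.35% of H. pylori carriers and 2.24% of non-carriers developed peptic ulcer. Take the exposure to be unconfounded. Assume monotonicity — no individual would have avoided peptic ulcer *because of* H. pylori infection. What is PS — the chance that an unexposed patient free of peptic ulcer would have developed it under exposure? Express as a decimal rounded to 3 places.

p₁ = 0.0735, p₀ = 0.0224.
Under exogeneity and monotonicity, PS = (p₁ − p₀) / (1 − p₀).
PS = (0.0735 − 0.0224) / (1 − 0.0224) = 0.0511 / 0.9776 ≈ 0.0523

PS ≈ 0.052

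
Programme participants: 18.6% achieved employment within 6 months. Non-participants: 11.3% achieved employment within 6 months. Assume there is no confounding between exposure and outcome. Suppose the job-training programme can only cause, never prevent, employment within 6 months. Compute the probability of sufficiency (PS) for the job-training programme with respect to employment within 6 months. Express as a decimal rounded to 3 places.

p₁ = 0.186, p₀ = 0.113.
Under exogeneity and monotonicity, PS = (p₁ − p₀) / (1 − p₀).
PS = (0.186 − 0.113) / (1 − 0.113) = 0.073 / 0.887 ≈ 0.0823

PS ≈ 0.082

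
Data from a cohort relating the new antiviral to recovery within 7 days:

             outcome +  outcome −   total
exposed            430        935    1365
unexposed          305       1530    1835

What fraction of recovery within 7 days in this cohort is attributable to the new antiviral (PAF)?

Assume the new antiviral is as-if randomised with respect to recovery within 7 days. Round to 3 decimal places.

PAF ≈ 0.276

p₁ = P(outcome | exposed) = 430/1365 = 0.31502
p₀ = P(outcome | unexposed) = 305/1835 = 0.16621
Exposure prevalence π = 1365/3200 = 0.42656; overall risk P(Y=1) = 0.22969.
Under exogeneity, PAF = [P(Y=1) − p₀]/P(Y=1).
PAF = (0.22969 − 0.16621) / 0.22969 ≈ 0.2764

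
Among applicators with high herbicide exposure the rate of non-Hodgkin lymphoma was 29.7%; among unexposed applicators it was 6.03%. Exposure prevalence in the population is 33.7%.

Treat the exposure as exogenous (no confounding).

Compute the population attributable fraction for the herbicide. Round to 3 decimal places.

p₁ = 0.297, p₀ = 0.0603.
Overall risk P(Y=1) = π·p₁ + (1−π)·p₀ = 0.337×0.297 + 0.663×0.0603 = 0.14007.
Under exogeneity, PAF = [P(Y=1) − p₀] / P(Y=1).
PAF = (0.14007 − 0.0603) / 0.14007 ≈ 0.5695

PAF ≈ 0.569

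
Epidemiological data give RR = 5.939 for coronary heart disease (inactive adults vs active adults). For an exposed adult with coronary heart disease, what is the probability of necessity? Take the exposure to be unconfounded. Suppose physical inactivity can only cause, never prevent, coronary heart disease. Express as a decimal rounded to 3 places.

Under exogeneity and monotonicity, PN = (RR − 1) / RR = 1 − 1/RR.
PN = (5.939 − 1) / 5.939 = 4.939 / 5.939 ≈ 0.8316

PN ≈ 0.832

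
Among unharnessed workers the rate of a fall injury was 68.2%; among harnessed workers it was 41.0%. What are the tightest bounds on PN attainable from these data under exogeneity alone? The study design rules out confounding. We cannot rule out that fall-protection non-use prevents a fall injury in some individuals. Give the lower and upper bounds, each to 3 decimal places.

p₁ = 0.682, p₀ = 0.41.
Under exogeneity alone the bounds on PN are max{0,(p₁−p₀)/p₁} ≤ PN ≤ min{1,(1−p₀)/p₁}.
  lower = (p₁ − p₀)/p₁ = 0.272 / 0.682 ≈ 0.3988
  upper = min{1, (1 − p₀)/p₁} = 0.59 / 0.682 ≈ 0.8651

0.399 ≤ PN ≤ 0.865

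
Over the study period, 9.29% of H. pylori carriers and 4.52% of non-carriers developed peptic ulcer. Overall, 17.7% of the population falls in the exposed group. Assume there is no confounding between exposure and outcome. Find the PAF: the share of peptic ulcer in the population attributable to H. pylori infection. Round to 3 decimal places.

PAF ≈ 0.157

p₁ = 0.0929, p₀ = 0.0452.
Overall risk P(Y=1) = π·p₁ + (1−π)·p₀ = 0.177×0.0929 + 0.823×0.0452 = 0.053643.
Under exogeneity, PAF = [P(Y=1) − p₀] / P(Y=1).
PAF = (0.053643 − 0.0452) / 0.053643 ≈ 0.1574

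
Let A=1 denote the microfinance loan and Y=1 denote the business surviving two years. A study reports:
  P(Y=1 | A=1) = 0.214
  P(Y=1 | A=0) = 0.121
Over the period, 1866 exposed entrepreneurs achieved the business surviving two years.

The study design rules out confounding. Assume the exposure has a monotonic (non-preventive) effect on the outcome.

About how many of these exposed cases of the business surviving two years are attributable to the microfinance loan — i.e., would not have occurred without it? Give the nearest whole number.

Let p₁ = 0.214, p₀ = 0.121.
PN = (p₁ − p₀)/p₁ = (0.214 − 0.121) / 0.214 ≈ 0.43458.
Attributable cases ≈ PN × (exposed cases) = 0.43458 × 1866 ≈ 810.93.

about 811 cases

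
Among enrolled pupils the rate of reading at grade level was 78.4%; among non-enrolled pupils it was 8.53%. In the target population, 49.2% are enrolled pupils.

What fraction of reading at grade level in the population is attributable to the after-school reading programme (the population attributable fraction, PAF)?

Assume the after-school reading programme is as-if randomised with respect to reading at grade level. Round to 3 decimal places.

PAF ≈ 0.801

p₁ = 0.784, p₀ = 0.0853.
Overall risk P(Y=1) = π·p₁ + (1−π)·p₀ = 0.492×0.784 + 0.508×0.0853 = 0.42906.
Under exogeneity, PAF = [P(Y=1) − p₀] / P(Y=1).
PAF = (0.42906 − 0.0853) / 0.42906 ≈ 0.8012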